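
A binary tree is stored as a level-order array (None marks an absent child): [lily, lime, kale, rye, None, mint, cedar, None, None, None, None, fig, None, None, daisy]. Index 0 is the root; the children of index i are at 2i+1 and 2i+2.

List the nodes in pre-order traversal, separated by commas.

lily, lime, rye, kale, mint, fig, cedar, daisy

Pre-order visits the node, then its left subtree, then its right subtree.
Visit lily.
At lily: go left to lime.
  Visit lime.
  At lime: go left to rye.
    rye is a leaf — visit rye.
  At lime: no right child.
At lily: go right to kale.
  Visit kale.
  At kale: go left to mint.
    Visit mint.
    At mint: go left to fig.
      fig is a leaf — visit fig.
    At mint: no right child.
  At kale: go right to cedar.
    Visit cedar.
    At cedar: no left child.
    At cedar: go right to daisy.
      daisy is a leaf — visit daisy.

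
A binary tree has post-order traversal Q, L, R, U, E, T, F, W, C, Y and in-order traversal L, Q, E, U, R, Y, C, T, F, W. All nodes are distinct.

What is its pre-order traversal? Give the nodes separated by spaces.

Y E L Q U R C W F T

The last element of post-order is the root; it splits in-order into left and right subtrees.
Root Y: left subtree has 5 nodes {L, Q, E, U, R}, right has 4 {C, T, F, W}.
  Root E: left subtree has 2 nodes {L, Q}, right has 2 {U, R}.
    Root L: left subtree has 0 nodes { }, right has 1 {Q}.
    Root U: left subtree has 0 nodes { }, right has 1 {R}.
  Root C: left subtree has 0 nodes { }, right has 3 {T, F, W}.
    Root W: left subtree has 2 nodes {T, F}, right has 0 { }.
      Root F: left subtree has 1 node {T}, right has 0 { }.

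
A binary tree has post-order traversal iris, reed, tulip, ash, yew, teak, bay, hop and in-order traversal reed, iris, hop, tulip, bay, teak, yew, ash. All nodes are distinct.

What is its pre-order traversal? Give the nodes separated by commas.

hop, reed, iris, bay, tulip, teak, yew, ash

The last element of post-order is the root; it splits in-order into left and right subtrees.
Root hop: left subtree has 2 nodes {reed, iris}, right has 5 {tulip, bay, teak, yew, ash}.
  Root reed: left subtree has 0 nodes { }, right has 1 {iris}.
  Root bay: left subtree has 1 node {tulip}, right has 3 {teak, yew, ash}.
    Root teak: left subtree has 0 nodes { }, right has 2 {yew, ash}.
      Root yew: left subtree has 0 nodes { }, right has 1 {ash}.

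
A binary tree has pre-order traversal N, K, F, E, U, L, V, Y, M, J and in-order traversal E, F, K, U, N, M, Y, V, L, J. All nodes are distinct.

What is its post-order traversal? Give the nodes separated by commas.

The first element of pre-order is the root; it splits in-order into left and right subtrees.
Root N: left subtree has 4 nodes {E, F, K, U}, right has 5 {M, Y, V, L, J}.
  Root K: left subtree has 2 nodes {E, F}, right has 1 {U}.
    Root F: left subtree has 1 node {E}, right has 0 { }.
  Root L: left subtree has 3 nodes {M, Y, V}, right has 1 {J}.
    Root V: left subtree has 2 nodes {M, Y}, right has 0 { }.
      Root Y: left subtree has 1 node {M}, right has 0 { }.

E, F, U, K, M, Y, V, J, L, N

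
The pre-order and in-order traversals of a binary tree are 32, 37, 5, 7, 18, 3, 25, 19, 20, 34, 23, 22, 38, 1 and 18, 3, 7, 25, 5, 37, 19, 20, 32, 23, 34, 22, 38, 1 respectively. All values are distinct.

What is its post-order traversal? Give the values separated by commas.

The first element of pre-order is the root; it splits in-order into left and right subtrees.
Root 32: left subtree has 8 nodes {18, 3, 7, 25, 5, 37, 19, 20}, right has 5 {23, 34, 22, 38, 1}.
  Root 37: left subtree has 5 nodes {18, 3, 7, 25, 5}, right has 2 {19, 20}.
    Root 5: left subtree has 4 nodes {18, 3, 7, 25}, right has 0 { }.
      Root 7: left subtree has 2 nodes {18, 3}, right has 1 {25}.
        Root 18: left subtree has 0 nodes { }, right has 1 {3}.
    Root 19: left subtree has 0 nodes { }, right has 1 {20}.
  Root 34: left subtree has 1 node {23}, right has 3 {22, 38, 1}.
    Root 22: left subtree has 0 nodes { }, right has 2 {38, 1}.
      Root 38: left subtree has 0 nodes { }, right has 1 {1}.

3, 18, 25, 7, 5, 20, 19, 37, 23, 1, 38, 22, 34, 32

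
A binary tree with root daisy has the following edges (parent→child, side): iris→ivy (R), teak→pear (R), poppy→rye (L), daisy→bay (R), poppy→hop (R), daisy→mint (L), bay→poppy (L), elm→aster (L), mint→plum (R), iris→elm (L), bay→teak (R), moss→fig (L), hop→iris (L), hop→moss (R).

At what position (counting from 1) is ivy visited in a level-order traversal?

Level-order visits nodes level by level from the root, left to right within each level.
Level 0: daisy
Level 1: mint, bay
Level 2: plum, poppy, teak
Level 3: rye, hop, pear
Level 4: iris, moss
Level 5: elm, ivy, fig
Level 6: aster
Full level-order sequence: daisy, mint, bay, plum, poppy, teak, rye, hop, pear, iris, moss, elm, ivy, fig, aster.

13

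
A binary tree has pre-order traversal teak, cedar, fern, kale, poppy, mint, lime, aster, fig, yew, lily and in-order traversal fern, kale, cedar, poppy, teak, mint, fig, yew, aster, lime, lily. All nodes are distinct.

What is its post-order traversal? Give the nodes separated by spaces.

The first element of pre-order is the root; it splits in-order into left and right subtrees.
Root teak: left subtree has 4 nodes {fern, kale, cedar, poppy}, right has 6 {mint, fig, yew, aster, lime, lily}.
  Root cedar: left subtree has 2 nodes {fern, kale}, right has 1 {poppy}.
    Root fern: left subtree has 0 nodes { }, right has 1 {kale}.
  Root mint: left subtree has 0 nodes { }, right has 5 {fig, yew, aster, lime, lily}.
    Root lime: left subtree has 3 nodes {fig, yew, aster}, right has 1 {lily}.
      Root aster: left subtree has 2 nodes {fig, yew}, right has 0 { }.
        Root fig: left subtree has 0 nodes { }, right has 1 {yew}.

kale fern poppy cedar yew fig aster lily lime mint teak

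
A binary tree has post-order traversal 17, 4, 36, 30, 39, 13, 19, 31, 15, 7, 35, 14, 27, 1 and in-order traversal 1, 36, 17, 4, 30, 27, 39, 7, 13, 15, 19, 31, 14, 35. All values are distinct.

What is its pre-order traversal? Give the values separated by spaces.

1 27 30 36 4 17 14 7 39 15 13 31 19 35

The last element of post-order is the root; it splits in-order into left and right subtrees.
Root 1: left subtree has 0 nodes { }, right has 13 {36, 17, 4, 30, 27, 39, 7, 13, 15, 19, 31, 14, 35}.
  Root 27: left subtree has 4 nodes {36, 17, 4, 30}, right has 8 {39, 7, 13, 15, 19, 31, 14, 35}.
    Root 30: left subtree has 3 nodes {36, 17, 4}, right has 0 { }.
      Root 36: left subtree has 0 nodes { }, right has 2 {17, 4}.
        Root 4: left subtree has 1 node {17}, right has 0 { }.
    Root 14: left subtree has 6 nodes {39, 7, 13, 15, 19, 31}, right has 1 {35}.
      Root 7: left subtree has 1 node {39}, right has 4 {13, 15, 19, 31}.
        Root 15: left subtree has 1 node {13}, right has 2 {19, 31}.
          Root 31: left subtree has 1 node {19}, right has 0 { }.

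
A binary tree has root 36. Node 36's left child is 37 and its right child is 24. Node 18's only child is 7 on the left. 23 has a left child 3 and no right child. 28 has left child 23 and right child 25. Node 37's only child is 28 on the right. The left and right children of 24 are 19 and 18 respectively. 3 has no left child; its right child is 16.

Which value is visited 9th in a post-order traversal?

Post-order visits the left subtree, then the right subtree, then the node.
At 36: go left to 37.
  At 37: no left child.
  At 37: go right to 28.
    At 28: go left to 23.
      At 23: go left to 3.
        At 3: no left child.
        At 3: go right to 16.
          16 is a leaf — visit 16.
        Visit 3.
      At 23: no right child.
      Visit 23.
    At 28: go right to 25.
      25 is a leaf — visit 25.
    Visit 28.
  Visit 37.
At 36: go right to 24.
  At 24: go left to 19.
    19 is a leaf — visit 19.
  At 24: go right to 18.
    At 18: go left to 7.
      7 is a leaf — visit 7.
    At 18: no right child.
    Visit 18.
  Visit 24.
Visit 36.
Full post-order sequence: 16, 3, 23, 25, 28, 37, 19, 7, 18, 24, 36.

18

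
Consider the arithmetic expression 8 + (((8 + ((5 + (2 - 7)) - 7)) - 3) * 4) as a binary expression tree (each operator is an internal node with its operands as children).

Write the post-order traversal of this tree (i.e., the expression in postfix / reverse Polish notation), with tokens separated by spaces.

8 8 5 2 7 - + 7 - + 3 - 4 * +

Post-order on an expression tree gives postfix notation: for each operator, emit left operand, right operand, then the operator.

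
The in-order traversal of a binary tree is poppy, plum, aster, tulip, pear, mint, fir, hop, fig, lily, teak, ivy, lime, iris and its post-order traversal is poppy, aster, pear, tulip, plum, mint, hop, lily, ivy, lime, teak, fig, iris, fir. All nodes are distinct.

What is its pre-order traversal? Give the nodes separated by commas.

The last element of post-order is the root; it splits in-order into left and right subtrees.
Root fir: left subtree has 6 nodes {poppy, plum, aster, tulip, pear, mint}, right has 7 {hop, fig, lily, teak, ivy, lime, iris}.
  Root mint: left subtree has 5 nodes {poppy, plum, aster, tulip, pear}, right has 0 { }.
    Root plum: left subtree has 1 node {poppy}, right has 3 {aster, tulip, pear}.
      Root tulip: left subtree has 1 node {aster}, right has 1 {pear}.
  Root iris: left subtree has 6 nodes {hop, fig, lily, teak, ivy, lime}, right has 0 { }.
    Root fig: left subtree has 1 node {hop}, right has 4 {lily, teak, ivy, lime}.
      Root teak: left subtree has 1 node {lily}, right has 2 {ivy, lime}.
        Root lime: left subtree has 1 node {ivy}, right has 0 { }.

fir, mint, plum, poppy, tulip, aster, pear, iris, fig, hop, teak, lily, lime, ivy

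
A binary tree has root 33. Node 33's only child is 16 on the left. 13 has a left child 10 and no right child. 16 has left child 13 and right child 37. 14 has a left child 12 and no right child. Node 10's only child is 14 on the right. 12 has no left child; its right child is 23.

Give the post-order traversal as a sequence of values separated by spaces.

23 12 14 10 13 37 16 33

Post-order visits the left subtree, then the right subtree, then the node.
At 33: go left to 16.
  At 16: go left to 13.
    At 13: go left to 10.
      At 10: no left child.
      At 10: go right to 14.
        At 14: go left to 12.
          At 12: no left child.
          At 12: go right to 23.
            23 is a leaf — visit 23.
          Visit 12.
        At 14: no right child.
        Visit 14.
      Visit 10.
    At 13: no right child.
    Visit 13.
  At 16: go right to 37.
    37 is a leaf — visit 37.
  Visit 16.
At 33: no right child.
Visit 33.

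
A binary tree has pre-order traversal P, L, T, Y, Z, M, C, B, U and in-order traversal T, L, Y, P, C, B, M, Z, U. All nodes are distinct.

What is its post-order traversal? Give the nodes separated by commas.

The first element of pre-order is the root; it splits in-order into left and right subtrees.
Root P: left subtree has 3 nodes {T, L, Y}, right has 5 {C, B, M, Z, U}.
  Root L: left subtree has 1 node {T}, right has 1 {Y}.
  Root Z: left subtree has 3 nodes {C, B, M}, right has 1 {U}.
    Root M: left subtree has 2 nodes {C, B}, right has 0 { }.
      Root C: left subtree has 0 nodes { }, right has 1 {B}.

T, Y, L, B, C, M, U, Z, P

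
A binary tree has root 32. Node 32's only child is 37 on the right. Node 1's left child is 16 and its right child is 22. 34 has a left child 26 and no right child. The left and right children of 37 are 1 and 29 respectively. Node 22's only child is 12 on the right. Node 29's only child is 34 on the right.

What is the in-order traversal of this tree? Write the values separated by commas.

In-order visits the left subtree, then the node, then the right subtree.
At 32: no left child.
Visit 32.
At 32: go right to 37.
  At 37: go left to 1.
    At 1: go left to 16.
      16 is a leaf — visit 16.
    Visit 1.
    At 1: go right to 22.
      At 22: no left child.
      Visit 22.
      At 22: go right to 12.
        12 is a leaf — visit 12.
  Visit 37.
  At 37: go right to 29.
    At 29: no left child.
    Visit 29.
    At 29: go right to 34.
      At 34: go left to 26.
        26 is a leaf — visit 26.
      Visit 34.
      At 34: no right child.

32, 16, 1, 22, 12, 37, 29, 26, 34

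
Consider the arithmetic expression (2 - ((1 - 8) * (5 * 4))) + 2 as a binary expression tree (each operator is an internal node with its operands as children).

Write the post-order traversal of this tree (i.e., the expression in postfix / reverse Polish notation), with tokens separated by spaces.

2 1 8 - 5 4 * * - 2 +

Post-order on an expression tree gives postfix notation: for each operator, emit left operand, right operand, then the operator.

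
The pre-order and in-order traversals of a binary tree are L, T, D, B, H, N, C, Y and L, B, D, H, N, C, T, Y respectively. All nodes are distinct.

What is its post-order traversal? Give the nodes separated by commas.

B, C, N, H, D, Y, T, L

The first element of pre-order is the root; it splits in-order into left and right subtrees.
Root L: left subtree has 0 nodes { }, right has 7 {B, D, H, N, C, T, Y}.
  Root T: left subtree has 5 nodes {B, D, H, N, C}, right has 1 {Y}.
    Root D: left subtree has 1 node {B}, right has 3 {H, N, C}.
      Root H: left subtree has 0 nodes { }, right has 2 {N, C}.
        Root N: left subtree has 0 nodes { }, right has 1 {C}.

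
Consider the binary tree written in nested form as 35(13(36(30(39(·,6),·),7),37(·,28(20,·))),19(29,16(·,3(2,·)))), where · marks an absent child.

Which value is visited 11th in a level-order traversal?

3

Level-order visits nodes level by level from the root, left to right within each level.
Level 0: 35
Level 1: 13, 19
Level 2: 36, 37, 29, 16
Level 3: 30, 7, 28, 3
Level 4: 39, 20, 2
Level 5: 6
Full level-order sequence: 35, 13, 19, 36, 37, 29, 16, 30, 7, 28, 3, 39, 20, 2, 6.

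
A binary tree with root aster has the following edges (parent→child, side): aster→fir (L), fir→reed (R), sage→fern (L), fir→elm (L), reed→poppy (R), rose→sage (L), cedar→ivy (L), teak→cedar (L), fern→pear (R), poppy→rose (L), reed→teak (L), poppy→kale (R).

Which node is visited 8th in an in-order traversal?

pear

In-order visits the left subtree, then the node, then the right subtree.
At aster: go left to fir.
  At fir: go left to elm.
    elm is a leaf — visit elm.
  Visit fir.
  At fir: go right to reed.
    At reed: go left to teak.
      At teak: go left to cedar.
        At cedar: go left to ivy.
          ivy is a leaf — visit ivy.
        Visit cedar.
        At cedar: no right child.
      Visit teak.
      At teak: no right child.
    Visit reed.
    At reed: go right to poppy.
      At poppy: go left to rose.
        At rose: go left to sage.
          At sage: go left to fern.
            At fern: no left child.
            Visit fern.
            At fern: go right to pear.
              pear is a leaf — visit pear.
          Visit sage.
          At sage: no right child.
        Visit rose.
        At rose: no right child.
      Visit poppy.
      At poppy: go right to kale.
        kale is a leaf — visit kale.
Visit aster.
At aster: no right child.
Full in-order sequence: elm, fir, ivy, cedar, teak, reed, fern, pear, sage, rose, poppy, kale, aster.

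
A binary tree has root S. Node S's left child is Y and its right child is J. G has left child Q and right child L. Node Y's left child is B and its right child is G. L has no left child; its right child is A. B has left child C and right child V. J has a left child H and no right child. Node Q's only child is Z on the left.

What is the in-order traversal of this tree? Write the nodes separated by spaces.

C B V Y Z Q G L A S H J

In-order visits the left subtree, then the node, then the right subtree.
At S: go left to Y.
  At Y: go left to B.
    At B: go left to C.
      C is a leaf — visit C.
    Visit B.
    At B: go right to V.
      V is a leaf — visit V.
  Visit Y.
  At Y: go right to G.
    At G: go left to Q.
      At Q: go left to Z.
        Z is a leaf — visit Z.
      Visit Q.
      At Q: no right child.
    Visit G.
    At G: go right to L.
      At L: no left child.
      Visit L.
      At L: go right to A.
        A is a leaf — visit A.
Visit S.
At S: go right to J.
  At J: go left to H.
    H is a leaf — visit H.
  Visit J.
  At J: no right child.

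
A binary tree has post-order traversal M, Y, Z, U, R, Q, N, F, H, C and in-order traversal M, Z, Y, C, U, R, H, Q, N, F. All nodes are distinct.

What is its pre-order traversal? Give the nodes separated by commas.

The last element of post-order is the root; it splits in-order into left and right subtrees.
Root C: left subtree has 3 nodes {M, Z, Y}, right has 6 {U, R, H, Q, N, F}.
  Root Z: left subtree has 1 node {M}, right has 1 {Y}.
  Root H: left subtree has 2 nodes {U, R}, right has 3 {Q, N, F}.
    Root R: left subtree has 1 node {U}, right has 0 { }.
    Root F: left subtree has 2 nodes {Q, N}, right has 0 { }.
      Root N: left subtree has 1 node {Q}, right has 0 { }.

C, Z, M, Y, H, R, U, F, N, Q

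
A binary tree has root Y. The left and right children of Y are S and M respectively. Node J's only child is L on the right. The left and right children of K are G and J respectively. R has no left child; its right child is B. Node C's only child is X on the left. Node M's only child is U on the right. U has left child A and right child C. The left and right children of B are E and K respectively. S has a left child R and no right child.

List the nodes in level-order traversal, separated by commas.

Level-order visits nodes level by level from the root, left to right within each level.
Level 0: Y
Level 1: S, M
Level 2: R, U
Level 3: B, A, C
Level 4: E, K, X
Level 5: G, J
Level 6: L

Y, S, M, R, U, B, A, C, E, K, X, G, J, L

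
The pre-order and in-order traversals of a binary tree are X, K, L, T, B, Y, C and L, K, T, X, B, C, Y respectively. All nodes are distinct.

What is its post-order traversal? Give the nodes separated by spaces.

The first element of pre-order is the root; it splits in-order into left and right subtrees.
Root X: left subtree has 3 nodes {L, K, T}, right has 3 {B, C, Y}.
  Root K: left subtree has 1 node {L}, right has 1 {T}.
  Root B: left subtree has 0 nodes { }, right has 2 {C, Y}.
    Root Y: left subtree has 1 node {C}, right has 0 { }.

L T K C Y B X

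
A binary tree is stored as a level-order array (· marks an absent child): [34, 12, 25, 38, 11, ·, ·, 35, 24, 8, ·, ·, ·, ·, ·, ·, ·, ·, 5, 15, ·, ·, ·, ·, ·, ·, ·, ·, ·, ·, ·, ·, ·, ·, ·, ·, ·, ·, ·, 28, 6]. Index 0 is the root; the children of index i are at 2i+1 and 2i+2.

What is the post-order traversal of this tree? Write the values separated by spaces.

Post-order visits the left subtree, then the right subtree, then the node.
At 34: go left to 12.
  At 12: go left to 38.
    At 38: go left to 35.
      35 is a leaf — visit 35.
    At 38: go right to 24.
      At 24: no left child.
      At 24: go right to 5.
        5 is a leaf — visit 5.
      Visit 24.
    Visit 38.
  At 12: go right to 11.
    At 11: go left to 8.
      At 8: go left to 15.
        At 15: go left to 28.
          28 is a leaf — visit 28.
        At 15: go right to 6.
          6 is a leaf — visit 6.
        Visit 15.
      At 8: no right child.
      Visit 8.
    At 11: no right child.
    Visit 11.
  Visit 12.
At 34: go right to 25.
  25 is a leaf — visit 25.
Visit 34.

35 5 24 38 28 6 15 8 11 12 25 34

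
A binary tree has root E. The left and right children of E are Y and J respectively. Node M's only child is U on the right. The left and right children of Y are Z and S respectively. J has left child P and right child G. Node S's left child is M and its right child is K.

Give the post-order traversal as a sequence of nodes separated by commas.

Post-order visits the left subtree, then the right subtree, then the node.
At E: go left to Y.
  At Y: go left to Z.
    Z is a leaf — visit Z.
  At Y: go right to S.
    At S: go left to M.
      At M: no left child.
      At M: go right to U.
        U is a leaf — visit U.
      Visit M.
    At S: go right to K.
      K is a leaf — visit K.
    Visit S.
  Visit Y.
At E: go right to J.
  At J: go left to P.
    P is a leaf — visit P.
  At J: go right to G.
    G is a leaf — visit G.
  Visit J.
Visit E.

Z, U, M, K, S, Y, P, G, J, E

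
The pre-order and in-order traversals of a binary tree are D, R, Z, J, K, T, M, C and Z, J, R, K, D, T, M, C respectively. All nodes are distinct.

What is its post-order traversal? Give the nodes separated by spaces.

The first element of pre-order is the root; it splits in-order into left and right subtrees.
Root D: left subtree has 4 nodes {Z, J, R, K}, right has 3 {T, M, C}.
  Root R: left subtree has 2 nodes {Z, J}, right has 1 {K}.
    Root Z: left subtree has 0 nodes { }, right has 1 {J}.
  Root T: left subtree has 0 nodes { }, right has 2 {M, C}.
    Root M: left subtree has 0 nodes { }, right has 1 {C}.

J Z K R C M T D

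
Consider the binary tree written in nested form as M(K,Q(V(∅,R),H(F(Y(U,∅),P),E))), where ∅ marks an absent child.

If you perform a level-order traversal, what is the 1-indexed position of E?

Level-order visits nodes level by level from the root, left to right within each level.
Level 0: M
Level 1: K, Q
Level 2: V, H
Level 3: R, F, E
Level 4: Y, P
Level 5: U
Full level-order sequence: M, K, Q, V, H, R, F, E, Y, P, U.

8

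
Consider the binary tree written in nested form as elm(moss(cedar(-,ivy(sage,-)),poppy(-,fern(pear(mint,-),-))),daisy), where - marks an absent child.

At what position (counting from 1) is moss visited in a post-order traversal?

8

Post-order visits the left subtree, then the right subtree, then the node.
At elm: go left to moss.
  At moss: go left to cedar.
    At cedar: no left child.
    At cedar: go right to ivy.
      At ivy: go left to sage.
        sage is a leaf — visit sage.
      At ivy: no right child.
      Visit ivy.
    Visit cedar.
  At moss: go right to poppy.
    At poppy: no left child.
    At poppy: go right to fern.
      At fern: go left to pear.
        At pear: go left to mint.
          mint is a leaf — visit mint.
        At pear: no right child.
        Visit pear.
      At fern: no right child.
      Visit fern.
    Visit poppy.
  Visit moss.
At elm: go right to daisy.
  daisy is a leaf — visit daisy.
Visit elm.
Full post-order sequence: sage, ivy, cedar, mint, pear, fern, poppy, moss, daisy, elm.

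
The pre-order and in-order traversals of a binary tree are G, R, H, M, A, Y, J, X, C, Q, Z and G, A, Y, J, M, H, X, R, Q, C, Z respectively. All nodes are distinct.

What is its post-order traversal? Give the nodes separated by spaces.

The first element of pre-order is the root; it splits in-order into left and right subtrees.
Root G: left subtree has 0 nodes { }, right has 10 {A, Y, J, M, H, X, R, Q, C, Z}.
  Root R: left subtree has 6 nodes {A, Y, J, M, H, X}, right has 3 {Q, C, Z}.
    Root H: left subtree has 4 nodes {A, Y, J, M}, right has 1 {X}.
      Root M: left subtree has 3 nodes {A, Y, J}, right has 0 { }.
        Root A: left subtree has 0 nodes { }, right has 2 {Y, J}.
          Root Y: left subtree has 0 nodes { }, right has 1 {J}.
    Root C: left subtree has 1 node {Q}, right has 1 {Z}.

J Y A M X H Q Z C R G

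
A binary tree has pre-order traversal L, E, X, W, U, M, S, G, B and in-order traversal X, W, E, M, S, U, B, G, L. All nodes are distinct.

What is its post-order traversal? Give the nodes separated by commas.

W, X, S, M, B, G, U, E, L

The first element of pre-order is the root; it splits in-order into left and right subtrees.
Root L: left subtree has 8 nodes {X, W, E, M, S, U, B, G}, right has 0 { }.
  Root E: left subtree has 2 nodes {X, W}, right has 5 {M, S, U, B, G}.
    Root X: left subtree has 0 nodes { }, right has 1 {W}.
    Root U: left subtree has 2 nodes {M, S}, right has 2 {B, G}.
      Root M: left subtree has 0 nodes { }, right has 1 {S}.
      Root G: left subtree has 1 node {B}, right has 0 { }.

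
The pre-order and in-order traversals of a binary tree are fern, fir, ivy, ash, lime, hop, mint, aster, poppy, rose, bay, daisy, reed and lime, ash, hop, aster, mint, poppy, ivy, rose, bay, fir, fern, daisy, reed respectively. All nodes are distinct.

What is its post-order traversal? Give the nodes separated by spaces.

The first element of pre-order is the root; it splits in-order into left and right subtrees.
Root fern: left subtree has 10 nodes {lime, ash, hop, aster, mint, poppy, ivy, rose, bay, fir}, right has 2 {daisy, reed}.
  Root fir: left subtree has 9 nodes {lime, ash, hop, aster, mint, poppy, ivy, rose, bay}, right has 0 { }.
    Root ivy: left subtree has 6 nodes {lime, ash, hop, aster, mint, poppy}, right has 2 {rose, bay}.
      Root ash: left subtree has 1 node {lime}, right has 4 {hop, aster, mint, poppy}.
        Root hop: left subtree has 0 nodes { }, right has 3 {aster, mint, poppy}.
          Root mint: left subtree has 1 node {aster}, right has 1 {poppy}.
      Root rose: left subtree has 0 nodes { }, right has 1 {bay}.
  Root daisy: left subtree has 0 nodes { }, right has 1 {reed}.

lime aster poppy mint hop ash bay rose ivy fir reed daisy fern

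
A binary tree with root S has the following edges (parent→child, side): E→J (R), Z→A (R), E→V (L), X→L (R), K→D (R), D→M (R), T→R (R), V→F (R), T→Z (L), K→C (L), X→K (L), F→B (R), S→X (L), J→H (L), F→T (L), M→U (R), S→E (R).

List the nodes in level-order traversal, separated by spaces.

S X E K L V J C D F H M T B U Z R A

Level-order visits nodes level by level from the root, left to right within each level.
Level 0: S
Level 1: X, E
Level 2: K, L, V, J
Level 3: C, D, F, H
Level 4: M, T, B
Level 5: U, Z, R
Level 6: A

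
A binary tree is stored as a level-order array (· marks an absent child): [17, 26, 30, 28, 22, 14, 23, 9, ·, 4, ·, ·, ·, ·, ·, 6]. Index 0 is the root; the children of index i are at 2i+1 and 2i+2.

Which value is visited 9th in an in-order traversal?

30

In-order visits the left subtree, then the node, then the right subtree.
At 17: go left to 26.
  At 26: go left to 28.
    At 28: go left to 9.
      At 9: go left to 6.
        6 is a leaf — visit 6.
      Visit 9.
      At 9: no right child.
    Visit 28.
    At 28: no right child.
  Visit 26.
  At 26: go right to 22.
    At 22: go left to 4.
      4 is a leaf — visit 4.
    Visit 22.
    At 22: no right child.
Visit 17.
At 17: go right to 30.
  At 30: go left to 14.
    14 is a leaf — visit 14.
  Visit 30.
  At 30: go right to 23.
    23 is a leaf — visit 23.
Full in-order sequence: 6, 9, 28, 26, 4, 22, 17, 14, 30, 23.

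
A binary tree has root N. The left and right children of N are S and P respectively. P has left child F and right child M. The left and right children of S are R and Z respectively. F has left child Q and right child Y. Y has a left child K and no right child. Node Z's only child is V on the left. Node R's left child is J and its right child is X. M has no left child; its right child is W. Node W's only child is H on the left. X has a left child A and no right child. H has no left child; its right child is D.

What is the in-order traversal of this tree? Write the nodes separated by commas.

In-order visits the left subtree, then the node, then the right subtree.
At N: go left to S.
  At S: go left to R.
    At R: go left to J.
      J is a leaf — visit J.
    Visit R.
    At R: go right to X.
      At X: go left to A.
        A is a leaf — visit A.
      Visit X.
      At X: no right child.
  Visit S.
  At S: go right to Z.
    At Z: go left to V.
      V is a leaf — visit V.
    Visit Z.
    At Z: no right child.
Visit N.
At N: go right to P.
  At P: go left to F.
    At F: go left to Q.
      Q is a leaf — visit Q.
    Visit F.
    At F: go right to Y.
      At Y: go left to K.
        K is a leaf — visit K.
      Visit Y.
      At Y: no right child.
  Visit P.
  At P: go right to M.
    At M: no left child.
    Visit M.
    At M: go right to W.
      At W: go left to H.
        At H: no left child.
        Visit H.
        At H: go right to D.
          D is a leaf — visit D.
      Visit W.
      At W: no right child.

J, R, A, X, S, V, Z, N, Q, F, K, Y, P, M, H, D, W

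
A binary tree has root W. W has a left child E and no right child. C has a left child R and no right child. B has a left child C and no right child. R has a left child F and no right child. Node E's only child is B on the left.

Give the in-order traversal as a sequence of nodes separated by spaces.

In-order visits the left subtree, then the node, then the right subtree.
At W: go left to E.
  At E: go left to B.
    At B: go left to C.
      At C: go left to R.
        At R: go left to F.
          F is a leaf — visit F.
        Visit R.
        At R: no right child.
      Visit C.
      At C: no right child.
    Visit B.
    At B: no right child.
  Visit E.
  At E: no right child.
Visit W.
At W: no right child.

F R C B E W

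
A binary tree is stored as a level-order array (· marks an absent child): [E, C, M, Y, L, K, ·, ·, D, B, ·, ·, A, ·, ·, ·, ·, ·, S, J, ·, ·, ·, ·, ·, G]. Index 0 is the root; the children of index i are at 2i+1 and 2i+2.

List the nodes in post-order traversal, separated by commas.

S, D, Y, J, B, L, C, G, A, K, M, E

Post-order visits the left subtree, then the right subtree, then the node.
At E: go left to C.
  At C: go left to Y.
    At Y: no left child.
    At Y: go right to D.
      At D: no left child.
      At D: go right to S.
        S is a leaf — visit S.
      Visit D.
    Visit Y.
  At C: go right to L.
    At L: go left to B.
      At B: go left to J.
        J is a leaf — visit J.
      At B: no right child.
      Visit B.
    At L: no right child.
    Visit L.
  Visit C.
At E: go right to M.
  At M: go left to K.
    At K: no left child.
    At K: go right to A.
      At A: go left to G.
        G is a leaf — visit G.
      At A: no right child.
      Visit A.
    Visit K.
  At M: no right child.
  Visit M.
Visit E.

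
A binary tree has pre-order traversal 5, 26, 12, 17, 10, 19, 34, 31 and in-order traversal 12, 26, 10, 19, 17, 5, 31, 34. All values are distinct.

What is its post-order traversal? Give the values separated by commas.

12, 19, 10, 17, 26, 31, 34, 5

The first element of pre-order is the root; it splits in-order into left and right subtrees.
Root 5: left subtree has 5 nodes {12, 26, 10, 19, 17}, right has 2 {31, 34}.
  Root 26: left subtree has 1 node {12}, right has 3 {10, 19, 17}.
    Root 17: left subtree has 2 nodes {10, 19}, right has 0 { }.
      Root 10: left subtree has 0 nodes { }, right has 1 {19}.
  Root 34: left subtree has 1 node {31}, right has 0 { }.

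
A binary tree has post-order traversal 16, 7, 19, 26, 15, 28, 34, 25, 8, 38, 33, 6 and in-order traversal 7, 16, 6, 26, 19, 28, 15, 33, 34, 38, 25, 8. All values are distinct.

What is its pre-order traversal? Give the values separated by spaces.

6 7 16 33 28 26 19 15 38 34 8 25

The last element of post-order is the root; it splits in-order into left and right subtrees.
Root 6: left subtree has 2 nodes {7, 16}, right has 9 {26, 19, 28, 15, 33, 34, 38, 25, 8}.
  Root 7: left subtree has 0 nodes { }, right has 1 {16}.
  Root 33: left subtree has 4 nodes {26, 19, 28, 15}, right has 4 {34, 38, 25, 8}.
    Root 28: left subtree has 2 nodes {26, 19}, right has 1 {15}.
      Root 26: left subtree has 0 nodes { }, right has 1 {19}.
    Root 38: left subtree has 1 node {34}, right has 2 {25, 8}.
      Root 8: left subtree has 1 node {25}, right has 0 { }.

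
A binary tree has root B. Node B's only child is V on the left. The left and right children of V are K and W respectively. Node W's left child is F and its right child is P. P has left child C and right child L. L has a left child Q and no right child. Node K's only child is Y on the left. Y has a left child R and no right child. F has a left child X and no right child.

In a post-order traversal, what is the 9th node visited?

P

Post-order visits the left subtree, then the right subtree, then the node.
At B: go left to V.
  At V: go left to K.
    At K: go left to Y.
      At Y: go left to R.
        R is a leaf — visit R.
      At Y: no right child.
      Visit Y.
    At K: no right child.
    Visit K.
  At V: go right to W.
    At W: go left to F.
      At F: go left to X.
        X is a leaf — visit X.
      At F: no right child.
      Visit F.
    At W: go right to P.
      At P: go left to C.
        C is a leaf — visit C.
      At P: go right to L.
        At L: go left to Q.
          Q is a leaf — visit Q.
        At L: no right child.
        Visit L.
      Visit P.
    Visit W.
  Visit V.
At B: no right child.
Visit B.
Full post-order sequence: R, Y, K, X, F, C, Q, L, P, W, V, B.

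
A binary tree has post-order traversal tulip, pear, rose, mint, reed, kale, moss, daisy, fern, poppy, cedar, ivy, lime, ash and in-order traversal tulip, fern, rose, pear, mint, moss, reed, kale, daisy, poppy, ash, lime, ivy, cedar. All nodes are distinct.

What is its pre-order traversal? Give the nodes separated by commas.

ash, poppy, fern, tulip, daisy, moss, mint, rose, pear, kale, reed, lime, ivy, cedar

The last element of post-order is the root; it splits in-order into left and right subtrees.
Root ash: left subtree has 10 nodes {tulip, fern, rose, pear, mint, moss, reed, kale, daisy, poppy}, right has 3 {lime, ivy, cedar}.
  Root poppy: left subtree has 9 nodes {tulip, fern, rose, pear, mint, moss, reed, kale, daisy}, right has 0 { }.
    Root fern: left subtree has 1 node {tulip}, right has 7 {rose, pear, mint, moss, reed, kale, daisy}.
      Root daisy: left subtree has 6 nodes {rose, pear, mint, moss, reed, kale}, right has 0 { }.
        Root moss: left subtree has 3 nodes {rose, pear, mint}, right has 2 {reed, kale}.
          Root mint: left subtree has 2 nodes {rose, pear}, right has 0 { }.
            Root rose: left subtree has 0 nodes { }, right has 1 {pear}.
          Root kale: left subtree has 1 node {reed}, right has 0 { }.
  Root lime: left subtree has 0 nodes { }, right has 2 {ivy, cedar}.
    Root ivy: left subtree has 0 nodes { }, right has 1 {cedar}.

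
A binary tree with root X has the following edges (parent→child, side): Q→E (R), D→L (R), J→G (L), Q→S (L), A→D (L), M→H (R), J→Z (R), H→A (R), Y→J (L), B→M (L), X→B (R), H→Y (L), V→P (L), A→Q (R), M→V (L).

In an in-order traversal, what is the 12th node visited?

In-order visits the left subtree, then the node, then the right subtree.
At X: no left child.
Visit X.
At X: go right to B.
  At B: go left to M.
    At M: go left to V.
      At V: go left to P.
        P is a leaf — visit P.
      Visit V.
      At V: no right child.
    Visit M.
    At M: go right to H.
      At H: go left to Y.
        At Y: go left to J.
          At J: go left to G.
            G is a leaf — visit G.
          Visit J.
          At J: go right to Z.
            Z is a leaf — visit Z.
        Visit Y.
        At Y: no right child.
      Visit H.
      At H: go right to A.
        At A: go left to D.
          At D: no left child.
          Visit D.
          At D: go right to L.
            L is a leaf — visit L.
        Visit A.
        At A: go right to Q.
          At Q: go left to S.
            S is a leaf — visit S.
          Visit Q.
          At Q: go right to E.
            E is a leaf — visit E.
  Visit B.
  At B: no right child.
Full in-order sequence: X, P, V, M, G, J, Z, Y, H, D, L, A, S, Q, E, B.

A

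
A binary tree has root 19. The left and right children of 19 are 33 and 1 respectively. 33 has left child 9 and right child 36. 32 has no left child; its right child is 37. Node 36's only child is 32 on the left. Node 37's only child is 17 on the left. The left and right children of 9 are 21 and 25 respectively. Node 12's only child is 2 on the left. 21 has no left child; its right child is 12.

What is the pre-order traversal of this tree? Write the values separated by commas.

Pre-order visits the node, then its left subtree, then its right subtree.
Visit 19.
At 19: go left to 33.
  Visit 33.
  At 33: go left to 9.
    Visit 9.
    At 9: go left to 21.
      Visit 21.
      At 21: no left child.
      At 21: go right to 12.
        Visit 12.
        At 12: go left to 2.
          2 is a leaf — visit 2.
        At 12: no right child.
    At 9: go right to 25.
      25 is a leaf — visit 25.
  At 33: go right to 36.
    Visit 36.
    At 36: go left to 32.
      Visit 32.
      At 32: no left child.
      At 32: go right to 37.
        Visit 37.
        At 37: go left to 17.
          17 is a leaf — visit 17.
        At 37: no right child.
    At 36: no right child.
At 19: go right to 1.
  1 is a leaf — visit 1.

19, 33, 9, 21, 12, 2, 25, 36, 32, 37, 17, 1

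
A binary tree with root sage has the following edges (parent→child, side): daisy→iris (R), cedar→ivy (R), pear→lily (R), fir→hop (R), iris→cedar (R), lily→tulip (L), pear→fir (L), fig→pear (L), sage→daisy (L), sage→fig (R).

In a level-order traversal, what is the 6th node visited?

cedar

Level-order visits nodes level by level from the root, left to right within each level.
Level 0: sage
Level 1: daisy, fig
Level 2: iris, pear
Level 3: cedar, fir, lily
Level 4: ivy, hop, tulip
Full level-order sequence: sage, daisy, fig, iris, pear, cedar, fir, lily, ivy, hop, tulip.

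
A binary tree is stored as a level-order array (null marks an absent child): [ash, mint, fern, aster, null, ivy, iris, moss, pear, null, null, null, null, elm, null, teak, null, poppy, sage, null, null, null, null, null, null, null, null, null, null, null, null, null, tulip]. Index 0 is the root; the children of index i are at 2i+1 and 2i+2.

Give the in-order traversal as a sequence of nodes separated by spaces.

teak tulip moss aster poppy pear sage mint ash ivy fern elm iris

In-order visits the left subtree, then the node, then the right subtree.
At ash: go left to mint.
  At mint: go left to aster.
    At aster: go left to moss.
      At moss: go left to teak.
        At teak: no left child.
        Visit teak.
        At teak: go right to tulip.
          tulip is a leaf — visit tulip.
      Visit moss.
      At moss: no right child.
    Visit aster.
    At aster: go right to pear.
      At pear: go left to poppy.
        poppy is a leaf — visit poppy.
      Visit pear.
      At pear: go right to sage.
        sage is a leaf — visit sage.
  Visit mint.
  At mint: no right child.
Visit ash.
At ash: go right to fern.
  At fern: go left to ivy.
    ivy is a leaf — visit ivy.
  Visit fern.
  At fern: go right to iris.
    At iris: go left to elm.
      elm is a leaf — visit elm.
    Visit iris.
    At iris: no right child.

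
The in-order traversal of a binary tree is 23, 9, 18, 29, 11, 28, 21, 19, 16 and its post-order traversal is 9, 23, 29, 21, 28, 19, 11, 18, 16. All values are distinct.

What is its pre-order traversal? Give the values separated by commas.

16, 18, 23, 9, 11, 29, 19, 28, 21

The last element of post-order is the root; it splits in-order into left and right subtrees.
Root 16: left subtree has 8 nodes {23, 9, 18, 29, 11, 28, 21, 19}, right has 0 { }.
  Root 18: left subtree has 2 nodes {23, 9}, right has 5 {29, 11, 28, 21, 19}.
    Root 23: left subtree has 0 nodes { }, right has 1 {9}.
    Root 11: left subtree has 1 node {29}, right has 3 {28, 21, 19}.
      Root 19: left subtree has 2 nodes {28, 21}, right has 0 { }.
        Root 28: left subtree has 0 nodes { }, right has 1 {21}.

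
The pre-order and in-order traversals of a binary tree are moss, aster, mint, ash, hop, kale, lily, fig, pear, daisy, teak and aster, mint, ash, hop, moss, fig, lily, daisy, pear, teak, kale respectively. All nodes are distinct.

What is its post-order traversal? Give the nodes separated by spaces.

hop ash mint aster fig daisy teak pear lily kale moss

The first element of pre-order is the root; it splits in-order into left and right subtrees.
Root moss: left subtree has 4 nodes {aster, mint, ash, hop}, right has 6 {fig, lily, daisy, pear, teak, kale}.
  Root aster: left subtree has 0 nodes { }, right has 3 {mint, ash, hop}.
    Root mint: left subtree has 0 nodes { }, right has 2 {ash, hop}.
      Root ash: left subtree has 0 nodes { }, right has 1 {hop}.
  Root kale: left subtree has 5 nodes {fig, lily, daisy, pear, teak}, right has 0 { }.
    Root lily: left subtree has 1 node {fig}, right has 3 {daisy, pear, teak}.
      Root pear: left subtree has 1 node {daisy}, right has 1 {teak}.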